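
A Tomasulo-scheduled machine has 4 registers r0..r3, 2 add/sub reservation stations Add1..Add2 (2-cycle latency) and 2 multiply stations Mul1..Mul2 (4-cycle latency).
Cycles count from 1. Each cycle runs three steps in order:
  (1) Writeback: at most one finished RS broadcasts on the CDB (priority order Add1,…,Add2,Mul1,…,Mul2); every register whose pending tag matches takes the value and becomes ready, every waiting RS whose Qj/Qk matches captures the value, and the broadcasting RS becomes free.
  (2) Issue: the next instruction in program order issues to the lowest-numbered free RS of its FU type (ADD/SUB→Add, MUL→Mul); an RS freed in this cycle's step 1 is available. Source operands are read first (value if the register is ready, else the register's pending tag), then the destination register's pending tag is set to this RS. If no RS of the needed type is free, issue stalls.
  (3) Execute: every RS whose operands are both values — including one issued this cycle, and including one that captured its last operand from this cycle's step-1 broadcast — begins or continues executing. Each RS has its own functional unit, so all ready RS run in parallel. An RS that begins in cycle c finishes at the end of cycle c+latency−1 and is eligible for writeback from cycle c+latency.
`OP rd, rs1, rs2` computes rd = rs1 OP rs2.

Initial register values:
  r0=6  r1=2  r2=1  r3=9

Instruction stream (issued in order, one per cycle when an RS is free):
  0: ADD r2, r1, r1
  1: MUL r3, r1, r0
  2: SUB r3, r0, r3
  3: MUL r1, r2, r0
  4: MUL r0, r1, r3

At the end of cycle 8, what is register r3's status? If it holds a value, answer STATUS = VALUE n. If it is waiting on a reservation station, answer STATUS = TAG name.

cycle 1: issue ADD r2<-Add1 // r0:6,r1:2,r2:Add1,r3:9
cycle 2: issue MUL r3<-Mul1 // r0:6,r1:2,r2:Add1,r3:Mul1
cycle 3: CDB Add1=4; issue SUB r3<-Add1 // r0:6,r1:2,r2:4,r3:Add1
cycle 4: issue MUL r1<-Mul2 // r0:6,r1:Mul2,r2:4,r3:Add1
cycle 5: stall // r0:6,r1:Mul2,r2:4,r3:Add1
cycle 6: CDB Mul1=12; issue MUL r0<-Mul1 // r0:Mul1,r1:Mul2,r2:4,r3:Add1
cycle 7: - // r0:Mul1,r1:Mul2,r2:4,r3:Add1
cycle 8: CDB Add1=-6 // r0:Mul1,r1:Mul2,r2:4,r3:-6

STATUS = VALUE -6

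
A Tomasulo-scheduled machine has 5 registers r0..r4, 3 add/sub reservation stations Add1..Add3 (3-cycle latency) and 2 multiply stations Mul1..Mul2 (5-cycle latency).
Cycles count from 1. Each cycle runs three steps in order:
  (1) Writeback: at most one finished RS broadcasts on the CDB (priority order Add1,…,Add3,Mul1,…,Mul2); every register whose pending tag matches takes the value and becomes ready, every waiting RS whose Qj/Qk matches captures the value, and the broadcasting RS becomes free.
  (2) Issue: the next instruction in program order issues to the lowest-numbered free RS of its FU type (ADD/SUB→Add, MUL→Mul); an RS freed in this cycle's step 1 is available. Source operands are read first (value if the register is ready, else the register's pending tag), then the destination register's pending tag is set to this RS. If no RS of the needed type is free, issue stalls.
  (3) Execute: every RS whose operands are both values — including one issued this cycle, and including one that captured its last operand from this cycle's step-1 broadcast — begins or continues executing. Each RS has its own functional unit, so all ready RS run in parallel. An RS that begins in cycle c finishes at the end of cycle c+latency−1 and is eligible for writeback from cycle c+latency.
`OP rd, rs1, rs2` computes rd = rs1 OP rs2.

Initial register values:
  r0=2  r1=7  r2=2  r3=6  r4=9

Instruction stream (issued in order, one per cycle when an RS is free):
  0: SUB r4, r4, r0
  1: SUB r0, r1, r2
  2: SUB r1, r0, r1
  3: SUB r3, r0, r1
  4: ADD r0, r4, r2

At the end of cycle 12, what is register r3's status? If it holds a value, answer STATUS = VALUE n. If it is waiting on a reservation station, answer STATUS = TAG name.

STATUS = VALUE 7

  c1: issue SUB r4<-Add1  regs: r0:2,r1:7,r2:2,r3:6,r4:Add1
  c2: issue SUB r0<-Add2  regs: r0:Add2,r1:7,r2:2,r3:6,r4:Add1
  c3: issue SUB r1<-Add3  regs: r0:Add2,r1:Add3,r2:2,r3:6,r4:Add1
  c4: CDB Add1=7; issue SUB r3<-Add1  regs: r0:Add2,r1:Add3,r2:2,r3:Add1,r4:7
  c5: CDB Add2=5; issue ADD r0<-Add2  regs: r0:Add2,r1:Add3,r2:2,r3:Add1,r4:7
  c6: -  regs: r0:Add2,r1:Add3,r2:2,r3:Add1,r4:7
  c7: -  regs: r0:Add2,r1:Add3,r2:2,r3:Add1,r4:7
  c8: CDB Add2=9  regs: r0:9,r1:Add3,r2:2,r3:Add1,r4:7
  c9: CDB Add3=-2  regs: r0:9,r1:-2,r2:2,r3:Add1,r4:7
  c10: -  regs: r0:9,r1:-2,r2:2,r3:Add1,r4:7
  c11: -  regs: r0:9,r1:-2,r2:2,r3:Add1,r4:7
  c12: CDB Add1=7  regs: r0:9,r1:-2,r2:2,r3:7,r4:7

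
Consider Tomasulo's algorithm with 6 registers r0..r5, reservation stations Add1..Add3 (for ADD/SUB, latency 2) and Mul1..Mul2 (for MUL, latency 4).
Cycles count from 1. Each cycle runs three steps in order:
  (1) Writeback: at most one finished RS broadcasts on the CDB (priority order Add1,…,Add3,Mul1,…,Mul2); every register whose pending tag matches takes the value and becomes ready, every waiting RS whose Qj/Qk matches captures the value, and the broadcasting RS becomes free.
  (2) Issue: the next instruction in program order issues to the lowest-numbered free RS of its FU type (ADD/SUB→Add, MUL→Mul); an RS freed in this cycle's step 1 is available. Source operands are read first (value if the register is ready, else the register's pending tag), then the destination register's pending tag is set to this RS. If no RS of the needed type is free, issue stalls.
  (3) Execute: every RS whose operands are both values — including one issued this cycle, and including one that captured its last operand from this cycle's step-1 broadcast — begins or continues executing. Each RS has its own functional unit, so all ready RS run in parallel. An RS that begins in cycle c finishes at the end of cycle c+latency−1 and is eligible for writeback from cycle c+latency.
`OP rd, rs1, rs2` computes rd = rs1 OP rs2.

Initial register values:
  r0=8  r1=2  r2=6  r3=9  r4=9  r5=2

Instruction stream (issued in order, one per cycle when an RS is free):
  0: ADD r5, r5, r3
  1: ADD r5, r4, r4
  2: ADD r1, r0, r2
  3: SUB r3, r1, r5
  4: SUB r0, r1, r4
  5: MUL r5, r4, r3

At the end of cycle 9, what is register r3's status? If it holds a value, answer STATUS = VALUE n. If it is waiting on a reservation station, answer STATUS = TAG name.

c1: issue ADD r5<-Add1 | r0:8,r1:2,r2:6,r3:9,r4:9,r5:Add1
c2: issue ADD r5<-Add2 | r0:8,r1:2,r2:6,r3:9,r4:9,r5:Add2
c3: CDB Add1=11; issue ADD r1<-Add1 | r0:8,r1:Add1,r2:6,r3:9,r4:9,r5:Add2
c4: CDB Add2=18; issue SUB r3<-Add2 | r0:8,r1:Add1,r2:6,r3:Add2,r4:9,r5:18
c5: CDB Add1=14; issue SUB r0<-Add1 | r0:Add1,r1:14,r2:6,r3:Add2,r4:9,r5:18
c6: issue MUL r5<-Mul1 | r0:Add1,r1:14,r2:6,r3:Add2,r4:9,r5:Mul1
c7: CDB Add1=5 | r0:5,r1:14,r2:6,r3:Add2,r4:9,r5:Mul1
c8: CDB Add2=-4 | r0:5,r1:14,r2:6,r3:-4,r4:9,r5:Mul1
c9: - | r0:5,r1:14,r2:6,r3:-4,r4:9,r5:Mul1

STATUS = VALUE -4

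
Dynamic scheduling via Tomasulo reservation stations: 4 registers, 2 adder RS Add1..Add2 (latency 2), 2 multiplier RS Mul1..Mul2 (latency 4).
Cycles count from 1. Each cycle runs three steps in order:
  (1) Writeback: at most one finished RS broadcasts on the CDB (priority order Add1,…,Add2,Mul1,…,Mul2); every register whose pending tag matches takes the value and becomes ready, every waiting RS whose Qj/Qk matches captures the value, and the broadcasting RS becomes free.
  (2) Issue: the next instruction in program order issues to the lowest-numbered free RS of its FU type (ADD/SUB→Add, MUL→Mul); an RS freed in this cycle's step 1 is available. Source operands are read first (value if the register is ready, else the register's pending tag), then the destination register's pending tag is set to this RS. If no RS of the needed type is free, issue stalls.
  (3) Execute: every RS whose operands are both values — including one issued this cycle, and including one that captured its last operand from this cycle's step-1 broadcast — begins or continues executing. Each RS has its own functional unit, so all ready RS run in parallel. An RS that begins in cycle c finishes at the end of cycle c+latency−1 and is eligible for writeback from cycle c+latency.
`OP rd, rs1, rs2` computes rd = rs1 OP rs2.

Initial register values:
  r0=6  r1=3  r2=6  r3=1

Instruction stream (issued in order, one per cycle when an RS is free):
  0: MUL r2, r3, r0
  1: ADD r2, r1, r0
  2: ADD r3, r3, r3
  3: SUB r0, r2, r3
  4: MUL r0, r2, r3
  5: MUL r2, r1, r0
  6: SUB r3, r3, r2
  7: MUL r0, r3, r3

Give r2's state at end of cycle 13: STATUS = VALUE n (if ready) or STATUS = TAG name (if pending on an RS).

cycle 1: issue MUL r2<-Mul1 // r0:6,r1:3,r2:Mul1,r3:1
cycle 2: issue ADD r2<-Add1 // r0:6,r1:3,r2:Add1,r3:1
cycle 3: issue ADD r3<-Add2 // r0:6,r1:3,r2:Add1,r3:Add2
cycle 4: CDB Add1=9; issue SUB r0<-Add1 // r0:Add1,r1:3,r2:9,r3:Add2
cycle 5: CDB Add2=2; issue MUL r0<-Mul2 // r0:Mul2,r1:3,r2:9,r3:2
cycle 6: CDB Mul1=6; issue MUL r2<-Mul1 // r0:Mul2,r1:3,r2:Mul1,r3:2
cycle 7: CDB Add1=7; issue SUB r3<-Add1 // r0:Mul2,r1:3,r2:Mul1,r3:Add1
cycle 8: stall // r0:Mul2,r1:3,r2:Mul1,r3:Add1
cycle 9: CDB Mul2=18; issue MUL r0<-Mul2 // r0:Mul2,r1:3,r2:Mul1,r3:Add1
cycle 10: - // r0:Mul2,r1:3,r2:Mul1,r3:Add1
cycle 11: - // r0:Mul2,r1:3,r2:Mul1,r3:Add1
cycle 12: - // r0:Mul2,r1:3,r2:Mul1,r3:Add1
cycle 13: CDB Mul1=54 // r0:Mul2,r1:3,r2:54,r3:Add1

STATUS = VALUE 54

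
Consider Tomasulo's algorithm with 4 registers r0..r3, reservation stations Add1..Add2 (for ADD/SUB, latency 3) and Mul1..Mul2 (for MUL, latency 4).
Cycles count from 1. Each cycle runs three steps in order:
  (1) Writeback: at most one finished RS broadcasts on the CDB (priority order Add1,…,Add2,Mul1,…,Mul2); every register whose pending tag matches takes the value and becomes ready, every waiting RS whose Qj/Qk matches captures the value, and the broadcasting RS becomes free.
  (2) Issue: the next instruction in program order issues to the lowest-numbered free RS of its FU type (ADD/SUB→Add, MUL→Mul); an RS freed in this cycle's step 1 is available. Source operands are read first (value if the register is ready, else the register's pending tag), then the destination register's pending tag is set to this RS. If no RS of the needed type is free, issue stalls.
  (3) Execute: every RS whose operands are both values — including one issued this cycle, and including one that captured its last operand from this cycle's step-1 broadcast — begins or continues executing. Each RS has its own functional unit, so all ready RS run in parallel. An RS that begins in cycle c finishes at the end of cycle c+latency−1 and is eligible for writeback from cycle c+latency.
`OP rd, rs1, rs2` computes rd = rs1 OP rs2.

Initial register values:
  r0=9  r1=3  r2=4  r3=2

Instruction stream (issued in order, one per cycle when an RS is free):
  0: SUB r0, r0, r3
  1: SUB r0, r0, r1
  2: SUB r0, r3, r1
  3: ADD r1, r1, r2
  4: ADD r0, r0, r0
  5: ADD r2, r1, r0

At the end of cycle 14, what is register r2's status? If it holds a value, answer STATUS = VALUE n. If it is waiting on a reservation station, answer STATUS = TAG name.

  c1: issue SUB r0<-Add1  regs: r0:Add1,r1:3,r2:4,r3:2
  c2: issue SUB r0<-Add2  regs: r0:Add2,r1:3,r2:4,r3:2
  c3: stall  regs: r0:Add2,r1:3,r2:4,r3:2
  c4: CDB Add1=7; issue SUB r0<-Add1  regs: r0:Add1,r1:3,r2:4,r3:2
  c5: stall  regs: r0:Add1,r1:3,r2:4,r3:2
  c6: stall  regs: r0:Add1,r1:3,r2:4,r3:2
  c7: CDB Add1=-1; issue ADD r1<-Add1  regs: r0:-1,r1:Add1,r2:4,r3:2
  c8: CDB Add2=4; issue ADD r0<-Add2  regs: r0:Add2,r1:Add1,r2:4,r3:2
  c9: stall  regs: r0:Add2,r1:Add1,r2:4,r3:2
  c10: CDB Add1=7; issue ADD r2<-Add1  regs: r0:Add2,r1:7,r2:Add1,r3:2
  c11: CDB Add2=-2  regs: r0:-2,r1:7,r2:Add1,r3:2
  c12: -  regs: r0:-2,r1:7,r2:Add1,r3:2
  c13: -  regs: r0:-2,r1:7,r2:Add1,r3:2
  c14: CDB Add1=5  regs: r0:-2,r1:7,r2:5,r3:2

STATUS = VALUE 5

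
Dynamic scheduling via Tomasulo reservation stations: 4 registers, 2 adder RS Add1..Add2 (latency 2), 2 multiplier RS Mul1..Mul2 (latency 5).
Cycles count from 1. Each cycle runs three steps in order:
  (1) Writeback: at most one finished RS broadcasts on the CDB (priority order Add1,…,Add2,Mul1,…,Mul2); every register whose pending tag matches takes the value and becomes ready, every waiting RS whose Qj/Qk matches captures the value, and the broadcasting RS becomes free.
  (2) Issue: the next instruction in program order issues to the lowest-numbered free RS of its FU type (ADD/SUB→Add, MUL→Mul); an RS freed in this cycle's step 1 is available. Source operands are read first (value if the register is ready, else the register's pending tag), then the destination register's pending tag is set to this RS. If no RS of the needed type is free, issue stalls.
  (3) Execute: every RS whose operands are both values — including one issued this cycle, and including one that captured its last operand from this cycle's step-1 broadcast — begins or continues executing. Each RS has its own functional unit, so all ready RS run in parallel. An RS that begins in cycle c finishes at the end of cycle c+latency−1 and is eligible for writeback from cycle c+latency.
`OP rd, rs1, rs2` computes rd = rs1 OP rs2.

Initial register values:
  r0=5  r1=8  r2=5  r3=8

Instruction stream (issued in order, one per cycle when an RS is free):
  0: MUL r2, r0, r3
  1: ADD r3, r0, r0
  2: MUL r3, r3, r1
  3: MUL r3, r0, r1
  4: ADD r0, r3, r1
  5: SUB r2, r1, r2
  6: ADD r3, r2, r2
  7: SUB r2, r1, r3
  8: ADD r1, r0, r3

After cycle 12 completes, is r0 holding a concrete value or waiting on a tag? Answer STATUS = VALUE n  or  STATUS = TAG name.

STATUS = TAG Add1

cycle 1: issue MUL r2<-Mul1 // r0:5,r1:8,r2:Mul1,r3:8
cycle 2: issue ADD r3<-Add1 // r0:5,r1:8,r2:Mul1,r3:Add1
cycle 3: issue MUL r3<-Mul2 // r0:5,r1:8,r2:Mul1,r3:Mul2
cycle 4: CDB Add1=10; stall // r0:5,r1:8,r2:Mul1,r3:Mul2
cycle 5: stall // r0:5,r1:8,r2:Mul1,r3:Mul2
cycle 6: CDB Mul1=40; issue MUL r3<-Mul1 // r0:5,r1:8,r2:40,r3:Mul1
cycle 7: issue ADD r0<-Add1 // r0:Add1,r1:8,r2:40,r3:Mul1
cycle 8: issue SUB r2<-Add2 // r0:Add1,r1:8,r2:Add2,r3:Mul1
cycle 9: CDB Mul2=80; stall // r0:Add1,r1:8,r2:Add2,r3:Mul1
cycle 10: CDB Add2=-32; issue ADD r3<-Add2 // r0:Add1,r1:8,r2:-32,r3:Add2
cycle 11: CDB Mul1=40; stall // r0:Add1,r1:8,r2:-32,r3:Add2
cycle 12: CDB Add2=-64; issue SUB r2<-Add2 // r0:Add1,r1:8,r2:Add2,r3:-64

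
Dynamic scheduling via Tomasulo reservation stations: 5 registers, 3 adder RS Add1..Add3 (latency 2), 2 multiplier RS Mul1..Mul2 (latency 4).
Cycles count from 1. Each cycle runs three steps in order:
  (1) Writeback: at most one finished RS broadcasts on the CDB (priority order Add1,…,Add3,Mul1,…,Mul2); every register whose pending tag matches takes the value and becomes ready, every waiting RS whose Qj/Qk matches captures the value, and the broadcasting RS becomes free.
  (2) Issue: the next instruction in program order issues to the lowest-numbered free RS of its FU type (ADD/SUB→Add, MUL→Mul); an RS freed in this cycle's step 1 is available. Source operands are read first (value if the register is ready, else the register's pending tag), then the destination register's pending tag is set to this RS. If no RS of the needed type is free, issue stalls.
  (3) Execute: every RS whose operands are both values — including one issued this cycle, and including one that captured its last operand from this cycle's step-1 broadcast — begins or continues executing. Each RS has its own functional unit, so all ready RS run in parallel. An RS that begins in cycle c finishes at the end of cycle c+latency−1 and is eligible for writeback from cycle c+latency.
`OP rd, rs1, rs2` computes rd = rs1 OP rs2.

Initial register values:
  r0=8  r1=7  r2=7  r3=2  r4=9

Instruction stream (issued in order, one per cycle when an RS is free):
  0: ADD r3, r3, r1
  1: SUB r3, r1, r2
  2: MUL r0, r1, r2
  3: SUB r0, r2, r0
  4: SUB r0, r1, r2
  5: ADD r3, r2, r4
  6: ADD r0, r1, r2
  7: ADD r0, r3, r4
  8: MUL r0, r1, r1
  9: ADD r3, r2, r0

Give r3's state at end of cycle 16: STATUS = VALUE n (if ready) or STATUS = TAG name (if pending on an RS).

  c1: issue ADD r3<-Add1  regs: r0:8,r1:7,r2:7,r3:Add1,r4:9
  c2: issue SUB r3<-Add2  regs: r0:8,r1:7,r2:7,r3:Add2,r4:9
  c3: CDB Add1=9; issue MUL r0<-Mul1  regs: r0:Mul1,r1:7,r2:7,r3:Add2,r4:9
  c4: CDB Add2=0; issue SUB r0<-Add1  regs: r0:Add1,r1:7,r2:7,r3:0,r4:9
  c5: issue SUB r0<-Add2  regs: r0:Add2,r1:7,r2:7,r3:0,r4:9
  c6: issue ADD r3<-Add3  regs: r0:Add2,r1:7,r2:7,r3:Add3,r4:9
  c7: CDB Add2=0; issue ADD r0<-Add2  regs: r0:Add2,r1:7,r2:7,r3:Add3,r4:9
  c8: CDB Add3=16; issue ADD r0<-Add3  regs: r0:Add3,r1:7,r2:7,r3:16,r4:9
  c9: CDB Add2=14; issue MUL r0<-Mul2  regs: r0:Mul2,r1:7,r2:7,r3:16,r4:9
  c10: CDB Add3=25; issue ADD r3<-Add2  regs: r0:Mul2,r1:7,r2:7,r3:Add2,r4:9
  c11: CDB Mul1=49  regs: r0:Mul2,r1:7,r2:7,r3:Add2,r4:9
  c12: -  regs: r0:Mul2,r1:7,r2:7,r3:Add2,r4:9
  c13: CDB Add1=-42  regs: r0:Mul2,r1:7,r2:7,r3:Add2,r4:9
  c14: CDB Mul2=49  regs: r0:49,r1:7,r2:7,r3:Add2,r4:9
  c15: -  regs: r0:49,r1:7,r2:7,r3:Add2,r4:9
  c16: CDB Add2=56  regs: r0:49,r1:7,r2:7,r3:56,r4:9

STATUS = VALUE 56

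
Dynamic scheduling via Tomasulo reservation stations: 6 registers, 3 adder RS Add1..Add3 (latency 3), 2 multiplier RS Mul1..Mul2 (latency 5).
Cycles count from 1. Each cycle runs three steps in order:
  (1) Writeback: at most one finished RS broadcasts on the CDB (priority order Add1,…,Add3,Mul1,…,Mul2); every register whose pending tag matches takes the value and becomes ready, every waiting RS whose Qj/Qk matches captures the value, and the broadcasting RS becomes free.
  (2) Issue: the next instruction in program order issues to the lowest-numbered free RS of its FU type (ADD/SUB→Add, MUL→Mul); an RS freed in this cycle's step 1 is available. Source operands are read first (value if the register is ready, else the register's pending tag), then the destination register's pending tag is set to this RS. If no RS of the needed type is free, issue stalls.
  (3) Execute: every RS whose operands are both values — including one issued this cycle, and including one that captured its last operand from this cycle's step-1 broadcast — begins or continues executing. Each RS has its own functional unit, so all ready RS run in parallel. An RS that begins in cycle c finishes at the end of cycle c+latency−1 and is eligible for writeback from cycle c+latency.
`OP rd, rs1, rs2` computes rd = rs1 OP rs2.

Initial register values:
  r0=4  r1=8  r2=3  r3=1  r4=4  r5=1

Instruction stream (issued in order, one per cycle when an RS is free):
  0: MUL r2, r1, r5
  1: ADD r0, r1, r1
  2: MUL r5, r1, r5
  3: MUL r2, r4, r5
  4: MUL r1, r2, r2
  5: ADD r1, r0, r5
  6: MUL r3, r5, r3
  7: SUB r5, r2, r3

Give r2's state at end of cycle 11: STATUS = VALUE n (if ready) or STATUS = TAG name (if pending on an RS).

STATUS = TAG Mul1

c1: issue MUL r2<-Mul1 | r0:4,r1:8,r2:Mul1,r3:1,r4:4,r5:1
c2: issue ADD r0<-Add1 | r0:Add1,r1:8,r2:Mul1,r3:1,r4:4,r5:1
c3: issue MUL r5<-Mul2 | r0:Add1,r1:8,r2:Mul1,r3:1,r4:4,r5:Mul2
c4: stall | r0:Add1,r1:8,r2:Mul1,r3:1,r4:4,r5:Mul2
c5: CDB Add1=16; stall | r0:16,r1:8,r2:Mul1,r3:1,r4:4,r5:Mul2
c6: CDB Mul1=8; issue MUL r2<-Mul1 | r0:16,r1:8,r2:Mul1,r3:1,r4:4,r5:Mul2
c7: stall | r0:16,r1:8,r2:Mul1,r3:1,r4:4,r5:Mul2
c8: CDB Mul2=8; issue MUL r1<-Mul2 | r0:16,r1:Mul2,r2:Mul1,r3:1,r4:4,r5:8
c9: issue ADD r1<-Add1 | r0:16,r1:Add1,r2:Mul1,r3:1,r4:4,r5:8
c10: stall | r0:16,r1:Add1,r2:Mul1,r3:1,r4:4,r5:8
c11: stall | r0:16,r1:Add1,r2:Mul1,r3:1,r4:4,r5:8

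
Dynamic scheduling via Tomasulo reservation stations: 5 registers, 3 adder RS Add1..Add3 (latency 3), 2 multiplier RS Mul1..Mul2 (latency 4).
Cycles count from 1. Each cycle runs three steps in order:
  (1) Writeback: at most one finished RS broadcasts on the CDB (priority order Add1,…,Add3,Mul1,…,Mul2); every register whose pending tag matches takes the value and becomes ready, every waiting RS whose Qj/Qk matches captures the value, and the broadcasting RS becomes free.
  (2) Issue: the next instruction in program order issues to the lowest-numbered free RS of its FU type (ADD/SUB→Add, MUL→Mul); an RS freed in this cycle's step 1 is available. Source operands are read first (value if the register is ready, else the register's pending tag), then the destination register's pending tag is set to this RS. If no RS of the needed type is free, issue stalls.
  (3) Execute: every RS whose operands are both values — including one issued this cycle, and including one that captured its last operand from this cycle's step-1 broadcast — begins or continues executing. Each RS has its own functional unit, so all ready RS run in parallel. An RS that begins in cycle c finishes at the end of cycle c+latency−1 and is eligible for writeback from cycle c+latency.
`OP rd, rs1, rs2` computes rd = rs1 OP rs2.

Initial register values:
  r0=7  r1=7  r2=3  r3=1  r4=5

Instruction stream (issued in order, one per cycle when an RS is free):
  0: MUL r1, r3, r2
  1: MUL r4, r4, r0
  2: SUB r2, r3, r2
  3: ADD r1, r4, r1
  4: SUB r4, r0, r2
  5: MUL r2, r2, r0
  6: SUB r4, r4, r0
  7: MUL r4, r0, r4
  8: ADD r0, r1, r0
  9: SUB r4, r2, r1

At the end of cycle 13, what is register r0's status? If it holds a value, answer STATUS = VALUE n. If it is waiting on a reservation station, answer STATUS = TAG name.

STATUS = VALUE 45

cycle 1: issue MUL r1<-Mul1 // r0:7,r1:Mul1,r2:3,r3:1,r4:5
cycle 2: issue MUL r4<-Mul2 // r0:7,r1:Mul1,r2:3,r3:1,r4:Mul2
cycle 3: issue SUB r2<-Add1 // r0:7,r1:Mul1,r2:Add1,r3:1,r4:Mul2
cycle 4: issue ADD r1<-Add2 // r0:7,r1:Add2,r2:Add1,r3:1,r4:Mul2
cycle 5: CDB Mul1=3; issue SUB r4<-Add3 // r0:7,r1:Add2,r2:Add1,r3:1,r4:Add3
cycle 6: CDB Add1=-2; issue MUL r2<-Mul1 // r0:7,r1:Add2,r2:Mul1,r3:1,r4:Add3
cycle 7: CDB Mul2=35; issue SUB r4<-Add1 // r0:7,r1:Add2,r2:Mul1,r3:1,r4:Add1
cycle 8: issue MUL r4<-Mul2 // r0:7,r1:Add2,r2:Mul1,r3:1,r4:Mul2
cycle 9: CDB Add3=9; issue ADD r0<-Add3 // r0:Add3,r1:Add2,r2:Mul1,r3:1,r4:Mul2
cycle 10: CDB Add2=38; issue SUB r4<-Add2 // r0:Add3,r1:38,r2:Mul1,r3:1,r4:Add2
cycle 11: CDB Mul1=-14 // r0:Add3,r1:38,r2:-14,r3:1,r4:Add2
cycle 12: CDB Add1=2 // r0:Add3,r1:38,r2:-14,r3:1,r4:Add2
cycle 13: CDB Add3=45 // r0:45,r1:38,r2:-14,r3:1,r4:Add2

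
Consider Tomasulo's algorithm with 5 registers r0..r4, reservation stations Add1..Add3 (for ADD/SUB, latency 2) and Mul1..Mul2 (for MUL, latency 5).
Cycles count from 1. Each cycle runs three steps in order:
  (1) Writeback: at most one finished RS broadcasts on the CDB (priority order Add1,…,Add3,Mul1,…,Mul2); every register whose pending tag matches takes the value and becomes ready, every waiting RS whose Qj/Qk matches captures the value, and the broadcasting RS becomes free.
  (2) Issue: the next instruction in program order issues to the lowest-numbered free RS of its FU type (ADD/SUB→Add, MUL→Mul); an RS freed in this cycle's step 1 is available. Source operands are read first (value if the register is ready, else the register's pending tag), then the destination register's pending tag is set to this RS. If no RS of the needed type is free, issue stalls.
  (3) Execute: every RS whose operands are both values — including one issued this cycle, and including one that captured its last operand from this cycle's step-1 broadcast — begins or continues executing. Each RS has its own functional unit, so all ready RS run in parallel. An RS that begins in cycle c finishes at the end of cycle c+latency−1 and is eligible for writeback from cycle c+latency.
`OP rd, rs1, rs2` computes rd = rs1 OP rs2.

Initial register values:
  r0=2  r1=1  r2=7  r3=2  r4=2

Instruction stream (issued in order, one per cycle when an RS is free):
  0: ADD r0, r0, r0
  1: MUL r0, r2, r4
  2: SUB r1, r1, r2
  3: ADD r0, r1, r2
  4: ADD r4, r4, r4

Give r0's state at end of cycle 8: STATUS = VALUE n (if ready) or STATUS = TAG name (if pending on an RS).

STATUS = VALUE 1

c1: issue ADD r0<-Add1 | r0:Add1,r1:1,r2:7,r3:2,r4:2
c2: issue MUL r0<-Mul1 | r0:Mul1,r1:1,r2:7,r3:2,r4:2
c3: CDB Add1=4; issue SUB r1<-Add1 | r0:Mul1,r1:Add1,r2:7,r3:2,r4:2
c4: issue ADD r0<-Add2 | r0:Add2,r1:Add1,r2:7,r3:2,r4:2
c5: CDB Add1=-6; issue ADD r4<-Add1 | r0:Add2,r1:-6,r2:7,r3:2,r4:Add1
c6: - | r0:Add2,r1:-6,r2:7,r3:2,r4:Add1
c7: CDB Add1=4 | r0:Add2,r1:-6,r2:7,r3:2,r4:4
c8: CDB Add2=1 | r0:1,r1:-6,r2:7,r3:2,r4:4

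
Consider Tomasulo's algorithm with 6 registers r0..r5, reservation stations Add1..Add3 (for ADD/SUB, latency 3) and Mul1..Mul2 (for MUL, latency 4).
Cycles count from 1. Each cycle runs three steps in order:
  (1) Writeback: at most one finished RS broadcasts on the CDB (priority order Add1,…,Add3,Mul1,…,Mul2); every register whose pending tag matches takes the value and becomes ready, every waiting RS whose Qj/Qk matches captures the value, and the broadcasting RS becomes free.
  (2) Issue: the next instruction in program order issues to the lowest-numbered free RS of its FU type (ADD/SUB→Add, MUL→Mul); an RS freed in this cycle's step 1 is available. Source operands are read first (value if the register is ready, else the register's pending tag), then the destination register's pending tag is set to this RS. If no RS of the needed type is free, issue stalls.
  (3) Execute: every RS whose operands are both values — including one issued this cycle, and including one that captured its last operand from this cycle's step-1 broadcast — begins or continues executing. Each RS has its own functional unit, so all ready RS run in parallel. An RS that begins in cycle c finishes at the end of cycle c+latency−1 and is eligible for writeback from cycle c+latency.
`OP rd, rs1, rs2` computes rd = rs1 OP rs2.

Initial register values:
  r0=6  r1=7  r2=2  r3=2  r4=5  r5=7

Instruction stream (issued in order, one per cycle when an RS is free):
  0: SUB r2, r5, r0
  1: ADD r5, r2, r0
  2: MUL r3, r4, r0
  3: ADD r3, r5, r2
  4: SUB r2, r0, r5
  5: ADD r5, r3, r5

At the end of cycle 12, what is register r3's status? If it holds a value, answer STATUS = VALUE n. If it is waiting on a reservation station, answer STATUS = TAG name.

STATUS = VALUE 8

cycle 1: issue SUB r2<-Add1 // r0:6,r1:7,r2:Add1,r3:2,r4:5,r5:7
cycle 2: issue ADD r5<-Add2 // r0:6,r1:7,r2:Add1,r3:2,r4:5,r5:Add2
cycle 3: issue MUL r3<-Mul1 // r0:6,r1:7,r2:Add1,r3:Mul1,r4:5,r5:Add2
cycle 4: CDB Add1=1; issue ADD r3<-Add1 // r0:6,r1:7,r2:1,r3:Add1,r4:5,r5:Add2
cycle 5: issue SUB r2<-Add3 // r0:6,r1:7,r2:Add3,r3:Add1,r4:5,r5:Add2
cycle 6: stall // r0:6,r1:7,r2:Add3,r3:Add1,r4:5,r5:Add2
cycle 7: CDB Add2=7; issue ADD r5<-Add2 // r0:6,r1:7,r2:Add3,r3:Add1,r4:5,r5:Add2
cycle 8: CDB Mul1=30 // r0:6,r1:7,r2:Add3,r3:Add1,r4:5,r5:Add2
cycle 9: - // r0:6,r1:7,r2:Add3,r3:Add1,r4:5,r5:Add2
cycle 10: CDB Add1=8 // r0:6,r1:7,r2:Add3,r3:8,r4:5,r5:Add2
cycle 11: CDB Add3=-1 // r0:6,r1:7,r2:-1,r3:8,r4:5,r5:Add2
cycle 12: - // r0:6,r1:7,r2:-1,r3:8,r4:5,r5:Add2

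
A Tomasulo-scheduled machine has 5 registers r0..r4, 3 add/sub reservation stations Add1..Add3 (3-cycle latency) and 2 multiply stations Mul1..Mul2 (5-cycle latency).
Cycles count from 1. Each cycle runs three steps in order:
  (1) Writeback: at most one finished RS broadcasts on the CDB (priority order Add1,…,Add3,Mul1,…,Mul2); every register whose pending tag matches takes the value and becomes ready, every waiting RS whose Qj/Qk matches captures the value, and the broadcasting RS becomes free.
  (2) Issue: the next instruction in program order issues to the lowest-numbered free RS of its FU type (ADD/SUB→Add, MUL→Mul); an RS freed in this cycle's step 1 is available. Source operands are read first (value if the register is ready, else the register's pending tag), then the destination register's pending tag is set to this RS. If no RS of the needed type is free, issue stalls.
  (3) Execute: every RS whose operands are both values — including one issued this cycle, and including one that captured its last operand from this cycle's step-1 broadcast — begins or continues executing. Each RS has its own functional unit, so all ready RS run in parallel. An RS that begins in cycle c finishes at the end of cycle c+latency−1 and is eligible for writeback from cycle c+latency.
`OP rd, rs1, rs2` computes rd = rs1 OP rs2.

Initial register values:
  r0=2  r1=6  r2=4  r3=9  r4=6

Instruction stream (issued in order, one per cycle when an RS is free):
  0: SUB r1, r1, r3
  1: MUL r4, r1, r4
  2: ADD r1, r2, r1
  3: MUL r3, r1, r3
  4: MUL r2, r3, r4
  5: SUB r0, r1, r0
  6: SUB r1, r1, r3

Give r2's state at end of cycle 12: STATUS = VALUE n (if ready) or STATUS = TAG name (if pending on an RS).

  c1: issue SUB r1<-Add1  regs: r0:2,r1:Add1,r2:4,r3:9,r4:6
  c2: issue MUL r4<-Mul1  regs: r0:2,r1:Add1,r2:4,r3:9,r4:Mul1
  c3: issue ADD r1<-Add2  regs: r0:2,r1:Add2,r2:4,r3:9,r4:Mul1
  c4: CDB Add1=-3; issue MUL r3<-Mul2  regs: r0:2,r1:Add2,r2:4,r3:Mul2,r4:Mul1
  c5: stall  regs: r0:2,r1:Add2,r2:4,r3:Mul2,r4:Mul1
  c6: stall  regs: r0:2,r1:Add2,r2:4,r3:Mul2,r4:Mul1
  c7: CDB Add2=1; stall  regs: r0:2,r1:1,r2:4,r3:Mul2,r4:Mul1
  c8: stall  regs: r0:2,r1:1,r2:4,r3:Mul2,r4:Mul1
  c9: CDB Mul1=-18; issue MUL r2<-Mul1  regs: r0:2,r1:1,r2:Mul1,r3:Mul2,r4:-18
  c10: issue SUB r0<-Add1  regs: r0:Add1,r1:1,r2:Mul1,r3:Mul2,r4:-18
  c11: issue SUB r1<-Add2  regs: r0:Add1,r1:Add2,r2:Mul1,r3:Mul2,r4:-18
  c12: CDB Mul2=9  regs: r0:Add1,r1:Add2,r2:Mul1,r3:9,r4:-18

STATUS = TAG Mul1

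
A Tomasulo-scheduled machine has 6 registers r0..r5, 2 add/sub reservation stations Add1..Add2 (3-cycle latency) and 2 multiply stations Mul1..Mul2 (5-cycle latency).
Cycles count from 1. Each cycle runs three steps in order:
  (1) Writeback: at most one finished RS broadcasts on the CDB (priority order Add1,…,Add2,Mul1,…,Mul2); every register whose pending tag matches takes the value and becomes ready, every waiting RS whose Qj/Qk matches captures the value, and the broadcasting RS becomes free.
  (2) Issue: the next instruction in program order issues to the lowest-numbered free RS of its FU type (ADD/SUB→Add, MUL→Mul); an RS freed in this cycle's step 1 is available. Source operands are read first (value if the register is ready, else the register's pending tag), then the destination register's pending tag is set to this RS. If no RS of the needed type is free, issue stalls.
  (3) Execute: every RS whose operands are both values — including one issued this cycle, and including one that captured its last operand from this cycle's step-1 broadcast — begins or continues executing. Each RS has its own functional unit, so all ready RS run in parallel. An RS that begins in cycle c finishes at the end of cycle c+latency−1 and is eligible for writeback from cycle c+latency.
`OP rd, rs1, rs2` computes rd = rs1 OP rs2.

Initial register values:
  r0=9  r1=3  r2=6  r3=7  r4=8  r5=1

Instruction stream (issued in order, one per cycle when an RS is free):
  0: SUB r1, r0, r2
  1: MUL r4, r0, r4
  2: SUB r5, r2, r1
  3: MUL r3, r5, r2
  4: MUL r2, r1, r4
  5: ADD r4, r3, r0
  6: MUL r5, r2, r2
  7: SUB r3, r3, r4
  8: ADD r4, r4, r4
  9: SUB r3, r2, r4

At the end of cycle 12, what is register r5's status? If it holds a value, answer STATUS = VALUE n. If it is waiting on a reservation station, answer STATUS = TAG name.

STATUS = TAG Mul2

  c1: issue SUB r1<-Add1  regs: r0:9,r1:Add1,r2:6,r3:7,r4:8,r5:1
  c2: issue MUL r4<-Mul1  regs: r0:9,r1:Add1,r2:6,r3:7,r4:Mul1,r5:1
  c3: issue SUB r5<-Add2  regs: r0:9,r1:Add1,r2:6,r3:7,r4:Mul1,r5:Add2
  c4: CDB Add1=3; issue MUL r3<-Mul2  regs: r0:9,r1:3,r2:6,r3:Mul2,r4:Mul1,r5:Add2
  c5: stall  regs: r0:9,r1:3,r2:6,r3:Mul2,r4:Mul1,r5:Add2
  c6: stall  regs: r0:9,r1:3,r2:6,r3:Mul2,r4:Mul1,r5:Add2
  c7: CDB Add2=3; stall  regs: r0:9,r1:3,r2:6,r3:Mul2,r4:Mul1,r5:3
  c8: CDB Mul1=72; issue MUL r2<-Mul1  regs: r0:9,r1:3,r2:Mul1,r3:Mul2,r4:72,r5:3
  c9: issue ADD r4<-Add1  regs: r0:9,r1:3,r2:Mul1,r3:Mul2,r4:Add1,r5:3
  c10: stall  regs: r0:9,r1:3,r2:Mul1,r3:Mul2,r4:Add1,r5:3
  c11: stall  regs: r0:9,r1:3,r2:Mul1,r3:Mul2,r4:Add1,r5:3
  c12: CDB Mul2=18; issue MUL r5<-Mul2  regs: r0:9,r1:3,r2:Mul1,r3:18,r4:Add1,r5:Mul2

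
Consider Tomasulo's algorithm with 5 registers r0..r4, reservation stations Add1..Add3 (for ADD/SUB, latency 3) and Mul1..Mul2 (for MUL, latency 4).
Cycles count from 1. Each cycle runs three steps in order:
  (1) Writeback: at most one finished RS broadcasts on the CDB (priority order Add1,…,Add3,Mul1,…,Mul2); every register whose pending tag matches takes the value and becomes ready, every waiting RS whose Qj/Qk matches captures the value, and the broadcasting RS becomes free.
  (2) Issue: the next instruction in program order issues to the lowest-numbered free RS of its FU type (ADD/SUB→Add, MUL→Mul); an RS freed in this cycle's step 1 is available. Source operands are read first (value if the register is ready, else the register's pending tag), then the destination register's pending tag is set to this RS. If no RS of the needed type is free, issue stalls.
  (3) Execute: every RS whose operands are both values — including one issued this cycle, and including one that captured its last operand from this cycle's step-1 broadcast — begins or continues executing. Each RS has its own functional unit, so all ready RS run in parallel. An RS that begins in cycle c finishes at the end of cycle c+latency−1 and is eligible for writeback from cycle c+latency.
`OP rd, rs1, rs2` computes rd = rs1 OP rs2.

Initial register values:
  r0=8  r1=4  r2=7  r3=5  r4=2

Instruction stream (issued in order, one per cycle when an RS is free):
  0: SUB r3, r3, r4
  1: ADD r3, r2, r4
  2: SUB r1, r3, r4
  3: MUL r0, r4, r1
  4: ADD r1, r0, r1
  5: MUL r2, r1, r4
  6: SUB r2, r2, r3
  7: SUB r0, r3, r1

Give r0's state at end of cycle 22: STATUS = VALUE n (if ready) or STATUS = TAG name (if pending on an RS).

c1: issue SUB r3<-Add1 | r0:8,r1:4,r2:7,r3:Add1,r4:2
c2: issue ADD r3<-Add2 | r0:8,r1:4,r2:7,r3:Add2,r4:2
c3: issue SUB r1<-Add3 | r0:8,r1:Add3,r2:7,r3:Add2,r4:2
c4: CDB Add1=3; issue MUL r0<-Mul1 | r0:Mul1,r1:Add3,r2:7,r3:Add2,r4:2
c5: CDB Add2=9; issue ADD r1<-Add1 | r0:Mul1,r1:Add1,r2:7,r3:9,r4:2
c6: issue MUL r2<-Mul2 | r0:Mul1,r1:Add1,r2:Mul2,r3:9,r4:2
c7: issue SUB r2<-Add2 | r0:Mul1,r1:Add1,r2:Add2,r3:9,r4:2
c8: CDB Add3=7; issue SUB r0<-Add3 | r0:Add3,r1:Add1,r2:Add2,r3:9,r4:2
c9: - | r0:Add3,r1:Add1,r2:Add2,r3:9,r4:2
c10: - | r0:Add3,r1:Add1,r2:Add2,r3:9,r4:2
c11: - | r0:Add3,r1:Add1,r2:Add2,r3:9,r4:2
c12: CDB Mul1=14 | r0:Add3,r1:Add1,r2:Add2,r3:9,r4:2
c13: - | r0:Add3,r1:Add1,r2:Add2,r3:9,r4:2
c14: - | r0:Add3,r1:Add1,r2:Add2,r3:9,r4:2
c15: CDB Add1=21 | r0:Add3,r1:21,r2:Add2,r3:9,r4:2
c16: - | r0:Add3,r1:21,r2:Add2,r3:9,r4:2
c17: - | r0:Add3,r1:21,r2:Add2,r3:9,r4:2
c18: CDB Add3=-12 | r0:-12,r1:21,r2:Add2,r3:9,r4:2
c19: CDB Mul2=42 | r0:-12,r1:21,r2:Add2,r3:9,r4:2
c20: - | r0:-12,r1:21,r2:Add2,r3:9,r4:2
c21: - | r0:-12,r1:21,r2:Add2,r3:9,r4:2
c22: CDB Add2=33 | r0:-12,r1:21,r2:33,r3:9,r4:2

STATUS = VALUE -12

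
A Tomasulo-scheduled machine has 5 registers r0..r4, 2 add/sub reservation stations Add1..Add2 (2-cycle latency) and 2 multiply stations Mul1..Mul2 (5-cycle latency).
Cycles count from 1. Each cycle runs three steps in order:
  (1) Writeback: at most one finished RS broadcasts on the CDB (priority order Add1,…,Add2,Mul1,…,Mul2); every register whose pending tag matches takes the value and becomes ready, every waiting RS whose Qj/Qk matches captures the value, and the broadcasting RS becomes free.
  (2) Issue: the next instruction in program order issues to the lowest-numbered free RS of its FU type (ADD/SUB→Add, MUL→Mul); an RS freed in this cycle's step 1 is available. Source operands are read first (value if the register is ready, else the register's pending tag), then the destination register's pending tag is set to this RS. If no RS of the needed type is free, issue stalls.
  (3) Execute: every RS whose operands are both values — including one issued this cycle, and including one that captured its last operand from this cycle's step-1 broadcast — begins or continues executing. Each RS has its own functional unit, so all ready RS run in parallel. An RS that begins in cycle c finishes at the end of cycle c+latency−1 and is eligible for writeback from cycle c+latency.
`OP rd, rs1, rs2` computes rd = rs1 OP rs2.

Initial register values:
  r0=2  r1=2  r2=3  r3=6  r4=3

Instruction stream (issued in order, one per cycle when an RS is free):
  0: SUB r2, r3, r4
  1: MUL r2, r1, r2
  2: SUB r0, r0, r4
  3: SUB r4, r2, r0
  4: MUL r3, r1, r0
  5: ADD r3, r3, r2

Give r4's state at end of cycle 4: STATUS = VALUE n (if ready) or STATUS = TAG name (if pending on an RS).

STATUS = TAG Add2

c1: issue SUB r2<-Add1 | r0:2,r1:2,r2:Add1,r3:6,r4:3
c2: issue MUL r2<-Mul1 | r0:2,r1:2,r2:Mul1,r3:6,r4:3
c3: CDB Add1=3; issue SUB r0<-Add1 | r0:Add1,r1:2,r2:Mul1,r3:6,r4:3
c4: issue SUB r4<-Add2 | r0:Add1,r1:2,r2:Mul1,r3:6,r4:Add2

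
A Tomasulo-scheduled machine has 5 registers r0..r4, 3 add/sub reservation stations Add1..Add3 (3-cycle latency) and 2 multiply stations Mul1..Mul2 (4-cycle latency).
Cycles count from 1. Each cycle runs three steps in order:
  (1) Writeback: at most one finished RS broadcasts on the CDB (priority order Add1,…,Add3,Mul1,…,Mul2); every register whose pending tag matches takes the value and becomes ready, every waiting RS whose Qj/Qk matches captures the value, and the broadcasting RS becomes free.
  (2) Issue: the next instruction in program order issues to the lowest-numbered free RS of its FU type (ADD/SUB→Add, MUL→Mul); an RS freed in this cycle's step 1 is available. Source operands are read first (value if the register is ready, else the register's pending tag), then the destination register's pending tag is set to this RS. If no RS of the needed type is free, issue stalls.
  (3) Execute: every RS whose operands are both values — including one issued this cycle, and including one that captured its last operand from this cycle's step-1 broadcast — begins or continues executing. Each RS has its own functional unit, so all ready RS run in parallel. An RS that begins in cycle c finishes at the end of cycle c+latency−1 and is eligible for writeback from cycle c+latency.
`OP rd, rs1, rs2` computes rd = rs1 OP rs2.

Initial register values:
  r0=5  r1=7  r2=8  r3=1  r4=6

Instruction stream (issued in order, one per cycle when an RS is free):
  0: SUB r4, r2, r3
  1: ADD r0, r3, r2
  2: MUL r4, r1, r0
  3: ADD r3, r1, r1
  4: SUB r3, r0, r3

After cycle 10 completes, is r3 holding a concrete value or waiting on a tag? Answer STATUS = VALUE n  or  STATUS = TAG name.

STATUS = VALUE -5

  c1: issue SUB r4<-Add1  regs: r0:5,r1:7,r2:8,r3:1,r4:Add1
  c2: issue ADD r0<-Add2  regs: r0:Add2,r1:7,r2:8,r3:1,r4:Add1
  c3: issue MUL r4<-Mul1  regs: r0:Add2,r1:7,r2:8,r3:1,r4:Mul1
  c4: CDB Add1=7; issue ADD r3<-Add1  regs: r0:Add2,r1:7,r2:8,r3:Add1,r4:Mul1
  c5: CDB Add2=9; issue SUB r3<-Add2  regs: r0:9,r1:7,r2:8,r3:Add2,r4:Mul1
  c6: -  regs: r0:9,r1:7,r2:8,r3:Add2,r4:Mul1
  c7: CDB Add1=14  regs: r0:9,r1:7,r2:8,r3:Add2,r4:Mul1
  c8: -  regs: r0:9,r1:7,r2:8,r3:Add2,r4:Mul1
  c9: CDB Mul1=63  regs: r0:9,r1:7,r2:8,r3:Add2,r4:63
  c10: CDB Add2=-5  regs: r0:9,r1:7,r2:8,r3:-5,r4:63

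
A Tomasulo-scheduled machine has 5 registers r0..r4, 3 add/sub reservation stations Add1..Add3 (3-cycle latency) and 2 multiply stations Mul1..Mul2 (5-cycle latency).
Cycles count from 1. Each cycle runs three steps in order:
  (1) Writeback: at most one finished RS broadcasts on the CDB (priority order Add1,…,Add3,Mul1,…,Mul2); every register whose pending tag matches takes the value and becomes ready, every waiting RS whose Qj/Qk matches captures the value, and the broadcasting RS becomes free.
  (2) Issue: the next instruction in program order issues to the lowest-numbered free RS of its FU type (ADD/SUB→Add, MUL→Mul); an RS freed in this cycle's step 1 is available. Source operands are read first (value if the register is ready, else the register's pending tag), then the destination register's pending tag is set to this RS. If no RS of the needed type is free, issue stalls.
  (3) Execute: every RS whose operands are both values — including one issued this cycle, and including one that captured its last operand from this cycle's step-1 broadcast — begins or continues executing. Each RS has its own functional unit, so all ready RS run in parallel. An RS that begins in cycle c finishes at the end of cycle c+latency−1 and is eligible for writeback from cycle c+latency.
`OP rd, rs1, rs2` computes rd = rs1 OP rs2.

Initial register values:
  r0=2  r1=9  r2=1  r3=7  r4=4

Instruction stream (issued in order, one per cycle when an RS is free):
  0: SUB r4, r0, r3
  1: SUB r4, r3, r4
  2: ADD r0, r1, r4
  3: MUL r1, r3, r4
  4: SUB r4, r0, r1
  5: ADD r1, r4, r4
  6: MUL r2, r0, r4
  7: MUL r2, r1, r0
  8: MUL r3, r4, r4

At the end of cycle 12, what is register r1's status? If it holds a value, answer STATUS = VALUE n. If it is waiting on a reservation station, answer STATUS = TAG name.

STATUS = TAG Add2

c1: issue SUB r4<-Add1 | r0:2,r1:9,r2:1,r3:7,r4:Add1
c2: issue SUB r4<-Add2 | r0:2,r1:9,r2:1,r3:7,r4:Add2
c3: issue ADD r0<-Add3 | r0:Add3,r1:9,r2:1,r3:7,r4:Add2
c4: CDB Add1=-5; issue MUL r1<-Mul1 | r0:Add3,r1:Mul1,r2:1,r3:7,r4:Add2
c5: issue SUB r4<-Add1 | r0:Add3,r1:Mul1,r2:1,r3:7,r4:Add1
c6: stall | r0:Add3,r1:Mul1,r2:1,r3:7,r4:Add1
c7: CDB Add2=12; issue ADD r1<-Add2 | r0:Add3,r1:Add2,r2:1,r3:7,r4:Add1
c8: issue MUL r2<-Mul2 | r0:Add3,r1:Add2,r2:Mul2,r3:7,r4:Add1
c9: stall | r0:Add3,r1:Add2,r2:Mul2,r3:7,r4:Add1
c10: CDB Add3=21; stall | r0:21,r1:Add2,r2:Mul2,r3:7,r4:Add1
c11: stall | r0:21,r1:Add2,r2:Mul2,r3:7,r4:Add1
c12: CDB Mul1=84; issue MUL r2<-Mul1 | r0:21,r1:Add2,r2:Mul1,r3:7,r4:Add1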